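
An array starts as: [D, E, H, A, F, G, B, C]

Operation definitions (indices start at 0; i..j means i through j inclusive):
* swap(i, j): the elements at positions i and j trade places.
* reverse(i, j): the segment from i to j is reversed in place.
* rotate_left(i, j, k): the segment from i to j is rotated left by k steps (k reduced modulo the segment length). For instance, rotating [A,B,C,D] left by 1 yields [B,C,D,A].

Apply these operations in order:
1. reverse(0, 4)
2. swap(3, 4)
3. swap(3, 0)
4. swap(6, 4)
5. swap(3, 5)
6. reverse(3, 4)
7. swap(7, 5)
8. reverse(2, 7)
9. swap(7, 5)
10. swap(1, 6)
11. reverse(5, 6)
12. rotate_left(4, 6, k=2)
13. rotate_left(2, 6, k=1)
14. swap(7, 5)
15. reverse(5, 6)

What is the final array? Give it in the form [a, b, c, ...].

After 1 (reverse(0, 4)): [F, A, H, E, D, G, B, C]
After 2 (swap(3, 4)): [F, A, H, D, E, G, B, C]
After 3 (swap(3, 0)): [D, A, H, F, E, G, B, C]
After 4 (swap(6, 4)): [D, A, H, F, B, G, E, C]
After 5 (swap(3, 5)): [D, A, H, G, B, F, E, C]
After 6 (reverse(3, 4)): [D, A, H, B, G, F, E, C]
After 7 (swap(7, 5)): [D, A, H, B, G, C, E, F]
After 8 (reverse(2, 7)): [D, A, F, E, C, G, B, H]
After 9 (swap(7, 5)): [D, A, F, E, C, H, B, G]
After 10 (swap(1, 6)): [D, B, F, E, C, H, A, G]
After 11 (reverse(5, 6)): [D, B, F, E, C, A, H, G]
After 12 (rotate_left(4, 6, k=2)): [D, B, F, E, H, C, A, G]
After 13 (rotate_left(2, 6, k=1)): [D, B, E, H, C, A, F, G]
After 14 (swap(7, 5)): [D, B, E, H, C, G, F, A]
After 15 (reverse(5, 6)): [D, B, E, H, C, F, G, A]

Answer: [D, B, E, H, C, F, G, A]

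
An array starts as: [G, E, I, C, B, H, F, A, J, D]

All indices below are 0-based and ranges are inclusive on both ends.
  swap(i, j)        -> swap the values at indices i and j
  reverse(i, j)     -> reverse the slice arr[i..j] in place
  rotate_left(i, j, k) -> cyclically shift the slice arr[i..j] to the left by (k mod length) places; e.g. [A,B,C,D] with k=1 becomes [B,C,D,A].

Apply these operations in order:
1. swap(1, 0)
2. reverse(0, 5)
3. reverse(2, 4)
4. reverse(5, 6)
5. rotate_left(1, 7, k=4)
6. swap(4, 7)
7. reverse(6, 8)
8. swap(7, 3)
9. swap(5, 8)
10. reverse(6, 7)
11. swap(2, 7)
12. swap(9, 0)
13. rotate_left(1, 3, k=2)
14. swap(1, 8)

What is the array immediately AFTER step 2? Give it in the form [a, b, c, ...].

After 1 (swap(1, 0)): [E, G, I, C, B, H, F, A, J, D]
After 2 (reverse(0, 5)): [H, B, C, I, G, E, F, A, J, D]

Answer: [H, B, C, I, G, E, F, A, J, D]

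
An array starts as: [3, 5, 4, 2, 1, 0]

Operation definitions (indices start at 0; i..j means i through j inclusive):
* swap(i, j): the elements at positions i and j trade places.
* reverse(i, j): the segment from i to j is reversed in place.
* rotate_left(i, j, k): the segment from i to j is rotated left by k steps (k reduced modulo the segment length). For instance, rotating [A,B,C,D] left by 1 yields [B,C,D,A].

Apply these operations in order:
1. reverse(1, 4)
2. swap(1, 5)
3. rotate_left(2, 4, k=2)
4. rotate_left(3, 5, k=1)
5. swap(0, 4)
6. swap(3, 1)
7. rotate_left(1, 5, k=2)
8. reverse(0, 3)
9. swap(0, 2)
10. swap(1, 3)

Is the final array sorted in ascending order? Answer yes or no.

Answer: yes

Derivation:
After 1 (reverse(1, 4)): [3, 1, 2, 4, 5, 0]
After 2 (swap(1, 5)): [3, 0, 2, 4, 5, 1]
After 3 (rotate_left(2, 4, k=2)): [3, 0, 5, 2, 4, 1]
After 4 (rotate_left(3, 5, k=1)): [3, 0, 5, 4, 1, 2]
After 5 (swap(0, 4)): [1, 0, 5, 4, 3, 2]
After 6 (swap(3, 1)): [1, 4, 5, 0, 3, 2]
After 7 (rotate_left(1, 5, k=2)): [1, 0, 3, 2, 4, 5]
After 8 (reverse(0, 3)): [2, 3, 0, 1, 4, 5]
After 9 (swap(0, 2)): [0, 3, 2, 1, 4, 5]
After 10 (swap(1, 3)): [0, 1, 2, 3, 4, 5]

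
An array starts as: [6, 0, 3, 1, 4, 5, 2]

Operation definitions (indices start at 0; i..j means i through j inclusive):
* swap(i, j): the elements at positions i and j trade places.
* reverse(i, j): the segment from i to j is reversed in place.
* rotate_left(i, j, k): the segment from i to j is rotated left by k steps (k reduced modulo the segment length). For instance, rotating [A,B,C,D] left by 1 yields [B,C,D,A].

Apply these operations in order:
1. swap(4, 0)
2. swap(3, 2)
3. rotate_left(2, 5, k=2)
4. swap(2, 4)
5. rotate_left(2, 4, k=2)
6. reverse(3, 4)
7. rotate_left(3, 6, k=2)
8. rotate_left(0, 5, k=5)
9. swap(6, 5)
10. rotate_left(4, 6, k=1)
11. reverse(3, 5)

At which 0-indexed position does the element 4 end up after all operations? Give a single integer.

Answer: 1

Derivation:
After 1 (swap(4, 0)): [4, 0, 3, 1, 6, 5, 2]
After 2 (swap(3, 2)): [4, 0, 1, 3, 6, 5, 2]
After 3 (rotate_left(2, 5, k=2)): [4, 0, 6, 5, 1, 3, 2]
After 4 (swap(2, 4)): [4, 0, 1, 5, 6, 3, 2]
After 5 (rotate_left(2, 4, k=2)): [4, 0, 6, 1, 5, 3, 2]
After 6 (reverse(3, 4)): [4, 0, 6, 5, 1, 3, 2]
After 7 (rotate_left(3, 6, k=2)): [4, 0, 6, 3, 2, 5, 1]
After 8 (rotate_left(0, 5, k=5)): [5, 4, 0, 6, 3, 2, 1]
After 9 (swap(6, 5)): [5, 4, 0, 6, 3, 1, 2]
After 10 (rotate_left(4, 6, k=1)): [5, 4, 0, 6, 1, 2, 3]
After 11 (reverse(3, 5)): [5, 4, 0, 2, 1, 6, 3]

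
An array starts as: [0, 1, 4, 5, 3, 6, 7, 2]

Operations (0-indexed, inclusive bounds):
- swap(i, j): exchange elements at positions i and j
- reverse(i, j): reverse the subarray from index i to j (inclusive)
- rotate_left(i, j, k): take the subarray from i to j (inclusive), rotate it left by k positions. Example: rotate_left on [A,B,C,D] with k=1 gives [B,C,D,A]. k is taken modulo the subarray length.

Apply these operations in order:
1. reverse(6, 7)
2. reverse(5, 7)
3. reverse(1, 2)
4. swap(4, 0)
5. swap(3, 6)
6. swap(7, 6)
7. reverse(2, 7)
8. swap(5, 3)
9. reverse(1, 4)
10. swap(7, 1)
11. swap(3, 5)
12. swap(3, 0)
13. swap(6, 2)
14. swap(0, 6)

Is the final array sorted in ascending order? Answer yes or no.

Answer: yes

Derivation:
After 1 (reverse(6, 7)): [0, 1, 4, 5, 3, 6, 2, 7]
After 2 (reverse(5, 7)): [0, 1, 4, 5, 3, 7, 2, 6]
After 3 (reverse(1, 2)): [0, 4, 1, 5, 3, 7, 2, 6]
After 4 (swap(4, 0)): [3, 4, 1, 5, 0, 7, 2, 6]
After 5 (swap(3, 6)): [3, 4, 1, 2, 0, 7, 5, 6]
After 6 (swap(7, 6)): [3, 4, 1, 2, 0, 7, 6, 5]
After 7 (reverse(2, 7)): [3, 4, 5, 6, 7, 0, 2, 1]
After 8 (swap(5, 3)): [3, 4, 5, 0, 7, 6, 2, 1]
After 9 (reverse(1, 4)): [3, 7, 0, 5, 4, 6, 2, 1]
After 10 (swap(7, 1)): [3, 1, 0, 5, 4, 6, 2, 7]
After 11 (swap(3, 5)): [3, 1, 0, 6, 4, 5, 2, 7]
After 12 (swap(3, 0)): [6, 1, 0, 3, 4, 5, 2, 7]
After 13 (swap(6, 2)): [6, 1, 2, 3, 4, 5, 0, 7]
After 14 (swap(0, 6)): [0, 1, 2, 3, 4, 5, 6, 7]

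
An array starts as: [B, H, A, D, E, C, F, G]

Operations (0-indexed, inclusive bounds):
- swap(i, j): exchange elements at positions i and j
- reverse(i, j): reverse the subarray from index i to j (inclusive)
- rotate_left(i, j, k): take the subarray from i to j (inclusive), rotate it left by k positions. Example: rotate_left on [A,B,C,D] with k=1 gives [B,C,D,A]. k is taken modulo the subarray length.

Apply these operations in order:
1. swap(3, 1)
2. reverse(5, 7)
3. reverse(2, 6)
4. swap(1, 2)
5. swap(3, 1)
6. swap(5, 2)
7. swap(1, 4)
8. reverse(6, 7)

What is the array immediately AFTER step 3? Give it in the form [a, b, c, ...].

Answer: [B, D, F, G, E, H, A, C]

Derivation:
After 1 (swap(3, 1)): [B, D, A, H, E, C, F, G]
After 2 (reverse(5, 7)): [B, D, A, H, E, G, F, C]
After 3 (reverse(2, 6)): [B, D, F, G, E, H, A, C]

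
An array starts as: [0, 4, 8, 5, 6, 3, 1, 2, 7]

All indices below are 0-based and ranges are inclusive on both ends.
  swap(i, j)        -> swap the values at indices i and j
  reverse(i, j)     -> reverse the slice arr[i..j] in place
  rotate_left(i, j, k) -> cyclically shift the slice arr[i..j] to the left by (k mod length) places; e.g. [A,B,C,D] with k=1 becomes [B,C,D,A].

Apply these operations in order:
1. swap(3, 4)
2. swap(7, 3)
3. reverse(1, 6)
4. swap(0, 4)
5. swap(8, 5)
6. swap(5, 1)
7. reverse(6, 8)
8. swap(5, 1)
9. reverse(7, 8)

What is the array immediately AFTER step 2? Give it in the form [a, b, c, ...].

After 1 (swap(3, 4)): [0, 4, 8, 6, 5, 3, 1, 2, 7]
After 2 (swap(7, 3)): [0, 4, 8, 2, 5, 3, 1, 6, 7]

Answer: [0, 4, 8, 2, 5, 3, 1, 6, 7]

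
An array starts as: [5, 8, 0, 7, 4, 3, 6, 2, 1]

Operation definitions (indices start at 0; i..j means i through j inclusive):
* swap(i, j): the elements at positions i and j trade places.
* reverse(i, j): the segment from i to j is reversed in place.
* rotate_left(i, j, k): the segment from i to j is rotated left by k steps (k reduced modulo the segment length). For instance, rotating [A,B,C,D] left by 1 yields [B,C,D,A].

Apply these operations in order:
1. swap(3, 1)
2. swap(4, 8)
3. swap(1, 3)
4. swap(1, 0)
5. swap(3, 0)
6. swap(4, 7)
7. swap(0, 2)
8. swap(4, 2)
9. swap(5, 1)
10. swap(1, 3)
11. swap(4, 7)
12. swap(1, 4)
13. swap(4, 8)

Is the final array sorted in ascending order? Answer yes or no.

Answer: yes

Derivation:
After 1 (swap(3, 1)): [5, 7, 0, 8, 4, 3, 6, 2, 1]
After 2 (swap(4, 8)): [5, 7, 0, 8, 1, 3, 6, 2, 4]
After 3 (swap(1, 3)): [5, 8, 0, 7, 1, 3, 6, 2, 4]
After 4 (swap(1, 0)): [8, 5, 0, 7, 1, 3, 6, 2, 4]
After 5 (swap(3, 0)): [7, 5, 0, 8, 1, 3, 6, 2, 4]
After 6 (swap(4, 7)): [7, 5, 0, 8, 2, 3, 6, 1, 4]
After 7 (swap(0, 2)): [0, 5, 7, 8, 2, 3, 6, 1, 4]
After 8 (swap(4, 2)): [0, 5, 2, 8, 7, 3, 6, 1, 4]
After 9 (swap(5, 1)): [0, 3, 2, 8, 7, 5, 6, 1, 4]
After 10 (swap(1, 3)): [0, 8, 2, 3, 7, 5, 6, 1, 4]
After 11 (swap(4, 7)): [0, 8, 2, 3, 1, 5, 6, 7, 4]
After 12 (swap(1, 4)): [0, 1, 2, 3, 8, 5, 6, 7, 4]
After 13 (swap(4, 8)): [0, 1, 2, 3, 4, 5, 6, 7, 8]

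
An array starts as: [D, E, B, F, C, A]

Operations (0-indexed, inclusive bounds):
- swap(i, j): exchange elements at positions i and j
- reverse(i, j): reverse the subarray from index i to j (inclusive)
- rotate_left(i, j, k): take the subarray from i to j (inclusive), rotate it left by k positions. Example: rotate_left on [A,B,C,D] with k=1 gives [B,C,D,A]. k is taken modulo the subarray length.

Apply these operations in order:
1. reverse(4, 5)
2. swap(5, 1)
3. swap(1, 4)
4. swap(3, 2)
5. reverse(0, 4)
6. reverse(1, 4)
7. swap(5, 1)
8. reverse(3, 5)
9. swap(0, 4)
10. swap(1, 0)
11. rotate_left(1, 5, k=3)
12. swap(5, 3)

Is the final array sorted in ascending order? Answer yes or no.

Answer: no

Derivation:
After 1 (reverse(4, 5)): [D, E, B, F, A, C]
After 2 (swap(5, 1)): [D, C, B, F, A, E]
After 3 (swap(1, 4)): [D, A, B, F, C, E]
After 4 (swap(3, 2)): [D, A, F, B, C, E]
After 5 (reverse(0, 4)): [C, B, F, A, D, E]
After 6 (reverse(1, 4)): [C, D, A, F, B, E]
After 7 (swap(5, 1)): [C, E, A, F, B, D]
After 8 (reverse(3, 5)): [C, E, A, D, B, F]
After 9 (swap(0, 4)): [B, E, A, D, C, F]
After 10 (swap(1, 0)): [E, B, A, D, C, F]
After 11 (rotate_left(1, 5, k=3)): [E, C, F, B, A, D]
After 12 (swap(5, 3)): [E, C, F, D, A, B]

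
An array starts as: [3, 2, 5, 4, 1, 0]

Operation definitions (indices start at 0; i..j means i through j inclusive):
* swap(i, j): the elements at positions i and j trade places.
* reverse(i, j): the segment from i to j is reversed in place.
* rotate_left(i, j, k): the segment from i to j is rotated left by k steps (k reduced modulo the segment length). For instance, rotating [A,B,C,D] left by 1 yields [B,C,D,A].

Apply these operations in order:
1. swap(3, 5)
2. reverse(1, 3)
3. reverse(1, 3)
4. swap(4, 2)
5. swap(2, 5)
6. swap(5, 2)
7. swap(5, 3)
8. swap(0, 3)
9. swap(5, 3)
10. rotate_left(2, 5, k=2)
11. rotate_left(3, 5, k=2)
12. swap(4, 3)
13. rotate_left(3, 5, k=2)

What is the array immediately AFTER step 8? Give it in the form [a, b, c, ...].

After 1 (swap(3, 5)): [3, 2, 5, 0, 1, 4]
After 2 (reverse(1, 3)): [3, 0, 5, 2, 1, 4]
After 3 (reverse(1, 3)): [3, 2, 5, 0, 1, 4]
After 4 (swap(4, 2)): [3, 2, 1, 0, 5, 4]
After 5 (swap(2, 5)): [3, 2, 4, 0, 5, 1]
After 6 (swap(5, 2)): [3, 2, 1, 0, 5, 4]
After 7 (swap(5, 3)): [3, 2, 1, 4, 5, 0]
After 8 (swap(0, 3)): [4, 2, 1, 3, 5, 0]

Answer: [4, 2, 1, 3, 5, 0]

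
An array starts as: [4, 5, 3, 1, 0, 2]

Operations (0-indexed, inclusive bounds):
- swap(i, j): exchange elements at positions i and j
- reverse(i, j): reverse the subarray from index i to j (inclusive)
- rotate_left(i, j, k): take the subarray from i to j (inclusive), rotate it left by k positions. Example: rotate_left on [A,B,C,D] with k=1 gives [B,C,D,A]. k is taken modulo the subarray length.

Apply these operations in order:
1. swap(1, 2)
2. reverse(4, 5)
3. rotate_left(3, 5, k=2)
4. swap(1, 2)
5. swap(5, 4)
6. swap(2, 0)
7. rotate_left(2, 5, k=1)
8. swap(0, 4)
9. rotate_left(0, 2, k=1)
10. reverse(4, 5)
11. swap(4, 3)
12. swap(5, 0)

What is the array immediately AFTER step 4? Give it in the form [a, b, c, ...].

Answer: [4, 5, 3, 0, 1, 2]

Derivation:
After 1 (swap(1, 2)): [4, 3, 5, 1, 0, 2]
After 2 (reverse(4, 5)): [4, 3, 5, 1, 2, 0]
After 3 (rotate_left(3, 5, k=2)): [4, 3, 5, 0, 1, 2]
After 4 (swap(1, 2)): [4, 5, 3, 0, 1, 2]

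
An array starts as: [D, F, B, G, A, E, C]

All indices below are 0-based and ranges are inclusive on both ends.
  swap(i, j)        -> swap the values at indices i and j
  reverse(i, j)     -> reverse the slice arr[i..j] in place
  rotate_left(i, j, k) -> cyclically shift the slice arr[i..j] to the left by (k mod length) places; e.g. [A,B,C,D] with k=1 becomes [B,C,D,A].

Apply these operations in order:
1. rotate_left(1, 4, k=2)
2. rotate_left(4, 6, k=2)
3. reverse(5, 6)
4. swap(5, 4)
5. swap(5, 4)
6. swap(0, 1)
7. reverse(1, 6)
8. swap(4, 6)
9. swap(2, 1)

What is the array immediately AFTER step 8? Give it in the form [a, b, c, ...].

Answer: [G, B, E, C, D, A, F]

Derivation:
After 1 (rotate_left(1, 4, k=2)): [D, G, A, F, B, E, C]
After 2 (rotate_left(4, 6, k=2)): [D, G, A, F, C, B, E]
After 3 (reverse(5, 6)): [D, G, A, F, C, E, B]
After 4 (swap(5, 4)): [D, G, A, F, E, C, B]
After 5 (swap(5, 4)): [D, G, A, F, C, E, B]
After 6 (swap(0, 1)): [G, D, A, F, C, E, B]
After 7 (reverse(1, 6)): [G, B, E, C, F, A, D]
After 8 (swap(4, 6)): [G, B, E, C, D, A, F]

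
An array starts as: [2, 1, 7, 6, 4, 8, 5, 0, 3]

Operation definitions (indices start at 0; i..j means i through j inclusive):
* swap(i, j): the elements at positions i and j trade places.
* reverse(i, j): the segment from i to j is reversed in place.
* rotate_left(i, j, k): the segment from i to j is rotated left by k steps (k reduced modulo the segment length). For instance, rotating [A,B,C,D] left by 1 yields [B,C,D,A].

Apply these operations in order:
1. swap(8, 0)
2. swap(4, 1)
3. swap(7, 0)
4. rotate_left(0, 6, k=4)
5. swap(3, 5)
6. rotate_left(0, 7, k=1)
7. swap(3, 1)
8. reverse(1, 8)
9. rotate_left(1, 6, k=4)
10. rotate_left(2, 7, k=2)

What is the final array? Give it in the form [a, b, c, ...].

After 1 (swap(8, 0)): [3, 1, 7, 6, 4, 8, 5, 0, 2]
After 2 (swap(4, 1)): [3, 4, 7, 6, 1, 8, 5, 0, 2]
After 3 (swap(7, 0)): [0, 4, 7, 6, 1, 8, 5, 3, 2]
After 4 (rotate_left(0, 6, k=4)): [1, 8, 5, 0, 4, 7, 6, 3, 2]
After 5 (swap(3, 5)): [1, 8, 5, 7, 4, 0, 6, 3, 2]
After 6 (rotate_left(0, 7, k=1)): [8, 5, 7, 4, 0, 6, 3, 1, 2]
After 7 (swap(3, 1)): [8, 4, 7, 5, 0, 6, 3, 1, 2]
After 8 (reverse(1, 8)): [8, 2, 1, 3, 6, 0, 5, 7, 4]
After 9 (rotate_left(1, 6, k=4)): [8, 0, 5, 2, 1, 3, 6, 7, 4]
After 10 (rotate_left(2, 7, k=2)): [8, 0, 1, 3, 6, 7, 5, 2, 4]

Answer: [8, 0, 1, 3, 6, 7, 5, 2, 4]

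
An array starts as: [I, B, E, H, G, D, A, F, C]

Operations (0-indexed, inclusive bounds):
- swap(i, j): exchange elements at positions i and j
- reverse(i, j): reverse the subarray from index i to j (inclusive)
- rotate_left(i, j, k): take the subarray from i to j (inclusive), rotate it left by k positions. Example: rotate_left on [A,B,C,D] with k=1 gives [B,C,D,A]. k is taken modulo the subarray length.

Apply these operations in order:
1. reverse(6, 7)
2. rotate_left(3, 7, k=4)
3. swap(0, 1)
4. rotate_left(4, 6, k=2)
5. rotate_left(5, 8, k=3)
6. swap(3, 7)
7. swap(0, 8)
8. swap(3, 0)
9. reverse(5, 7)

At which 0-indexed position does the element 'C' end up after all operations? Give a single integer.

Answer: 7

Derivation:
After 1 (reverse(6, 7)): [I, B, E, H, G, D, F, A, C]
After 2 (rotate_left(3, 7, k=4)): [I, B, E, A, H, G, D, F, C]
After 3 (swap(0, 1)): [B, I, E, A, H, G, D, F, C]
After 4 (rotate_left(4, 6, k=2)): [B, I, E, A, D, H, G, F, C]
After 5 (rotate_left(5, 8, k=3)): [B, I, E, A, D, C, H, G, F]
After 6 (swap(3, 7)): [B, I, E, G, D, C, H, A, F]
After 7 (swap(0, 8)): [F, I, E, G, D, C, H, A, B]
After 8 (swap(3, 0)): [G, I, E, F, D, C, H, A, B]
After 9 (reverse(5, 7)): [G, I, E, F, D, A, H, C, B]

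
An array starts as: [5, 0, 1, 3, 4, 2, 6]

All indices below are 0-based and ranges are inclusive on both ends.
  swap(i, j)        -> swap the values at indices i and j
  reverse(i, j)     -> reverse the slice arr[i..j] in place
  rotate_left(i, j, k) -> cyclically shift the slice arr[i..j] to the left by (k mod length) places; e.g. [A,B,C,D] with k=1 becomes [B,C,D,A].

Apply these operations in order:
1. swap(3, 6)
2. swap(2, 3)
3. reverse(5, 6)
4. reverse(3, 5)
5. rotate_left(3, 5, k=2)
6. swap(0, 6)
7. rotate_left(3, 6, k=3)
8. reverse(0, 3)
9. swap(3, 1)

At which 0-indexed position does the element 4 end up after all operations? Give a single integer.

After 1 (swap(3, 6)): [5, 0, 1, 6, 4, 2, 3]
After 2 (swap(2, 3)): [5, 0, 6, 1, 4, 2, 3]
After 3 (reverse(5, 6)): [5, 0, 6, 1, 4, 3, 2]
After 4 (reverse(3, 5)): [5, 0, 6, 3, 4, 1, 2]
After 5 (rotate_left(3, 5, k=2)): [5, 0, 6, 1, 3, 4, 2]
After 6 (swap(0, 6)): [2, 0, 6, 1, 3, 4, 5]
After 7 (rotate_left(3, 6, k=3)): [2, 0, 6, 5, 1, 3, 4]
After 8 (reverse(0, 3)): [5, 6, 0, 2, 1, 3, 4]
After 9 (swap(3, 1)): [5, 2, 0, 6, 1, 3, 4]

Answer: 6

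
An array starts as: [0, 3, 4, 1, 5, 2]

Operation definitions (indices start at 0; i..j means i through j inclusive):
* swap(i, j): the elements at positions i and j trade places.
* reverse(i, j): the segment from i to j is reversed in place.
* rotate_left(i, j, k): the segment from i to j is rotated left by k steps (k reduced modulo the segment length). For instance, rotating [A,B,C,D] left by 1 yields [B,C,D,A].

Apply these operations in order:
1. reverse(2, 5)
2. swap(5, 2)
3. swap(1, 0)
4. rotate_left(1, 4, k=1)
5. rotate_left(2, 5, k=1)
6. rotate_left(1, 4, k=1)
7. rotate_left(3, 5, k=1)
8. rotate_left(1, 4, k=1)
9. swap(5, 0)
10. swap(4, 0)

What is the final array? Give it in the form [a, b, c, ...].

After 1 (reverse(2, 5)): [0, 3, 2, 5, 1, 4]
After 2 (swap(5, 2)): [0, 3, 4, 5, 1, 2]
After 3 (swap(1, 0)): [3, 0, 4, 5, 1, 2]
After 4 (rotate_left(1, 4, k=1)): [3, 4, 5, 1, 0, 2]
After 5 (rotate_left(2, 5, k=1)): [3, 4, 1, 0, 2, 5]
After 6 (rotate_left(1, 4, k=1)): [3, 1, 0, 2, 4, 5]
After 7 (rotate_left(3, 5, k=1)): [3, 1, 0, 4, 5, 2]
After 8 (rotate_left(1, 4, k=1)): [3, 0, 4, 5, 1, 2]
After 9 (swap(5, 0)): [2, 0, 4, 5, 1, 3]
After 10 (swap(4, 0)): [1, 0, 4, 5, 2, 3]

Answer: [1, 0, 4, 5, 2, 3]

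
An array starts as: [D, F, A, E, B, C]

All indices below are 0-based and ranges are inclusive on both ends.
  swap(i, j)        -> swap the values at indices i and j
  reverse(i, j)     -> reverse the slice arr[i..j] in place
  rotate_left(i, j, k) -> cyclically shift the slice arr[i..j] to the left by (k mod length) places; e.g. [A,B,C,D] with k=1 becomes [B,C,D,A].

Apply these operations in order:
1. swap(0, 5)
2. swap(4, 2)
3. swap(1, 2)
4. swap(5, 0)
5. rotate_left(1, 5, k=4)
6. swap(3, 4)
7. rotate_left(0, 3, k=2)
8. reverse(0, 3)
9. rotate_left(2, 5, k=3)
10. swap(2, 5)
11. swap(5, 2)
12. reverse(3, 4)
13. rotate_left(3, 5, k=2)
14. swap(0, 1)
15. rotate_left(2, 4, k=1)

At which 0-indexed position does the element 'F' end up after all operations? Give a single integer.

After 1 (swap(0, 5)): [C, F, A, E, B, D]
After 2 (swap(4, 2)): [C, F, B, E, A, D]
After 3 (swap(1, 2)): [C, B, F, E, A, D]
After 4 (swap(5, 0)): [D, B, F, E, A, C]
After 5 (rotate_left(1, 5, k=4)): [D, C, B, F, E, A]
After 6 (swap(3, 4)): [D, C, B, E, F, A]
After 7 (rotate_left(0, 3, k=2)): [B, E, D, C, F, A]
After 8 (reverse(0, 3)): [C, D, E, B, F, A]
After 9 (rotate_left(2, 5, k=3)): [C, D, A, E, B, F]
After 10 (swap(2, 5)): [C, D, F, E, B, A]
After 11 (swap(5, 2)): [C, D, A, E, B, F]
After 12 (reverse(3, 4)): [C, D, A, B, E, F]
After 13 (rotate_left(3, 5, k=2)): [C, D, A, F, B, E]
After 14 (swap(0, 1)): [D, C, A, F, B, E]
After 15 (rotate_left(2, 4, k=1)): [D, C, F, B, A, E]

Answer: 2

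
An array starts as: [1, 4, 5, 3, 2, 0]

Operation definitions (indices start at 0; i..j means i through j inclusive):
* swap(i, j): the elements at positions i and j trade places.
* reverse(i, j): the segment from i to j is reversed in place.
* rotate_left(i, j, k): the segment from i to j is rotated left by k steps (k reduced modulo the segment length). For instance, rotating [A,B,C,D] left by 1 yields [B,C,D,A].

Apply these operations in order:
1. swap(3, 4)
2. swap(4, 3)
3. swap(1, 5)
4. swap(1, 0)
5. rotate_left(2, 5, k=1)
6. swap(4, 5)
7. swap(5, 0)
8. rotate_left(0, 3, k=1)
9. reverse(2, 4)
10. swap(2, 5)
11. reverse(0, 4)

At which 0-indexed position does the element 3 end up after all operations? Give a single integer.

Answer: 3

Derivation:
After 1 (swap(3, 4)): [1, 4, 5, 2, 3, 0]
After 2 (swap(4, 3)): [1, 4, 5, 3, 2, 0]
After 3 (swap(1, 5)): [1, 0, 5, 3, 2, 4]
After 4 (swap(1, 0)): [0, 1, 5, 3, 2, 4]
After 5 (rotate_left(2, 5, k=1)): [0, 1, 3, 2, 4, 5]
After 6 (swap(4, 5)): [0, 1, 3, 2, 5, 4]
After 7 (swap(5, 0)): [4, 1, 3, 2, 5, 0]
After 8 (rotate_left(0, 3, k=1)): [1, 3, 2, 4, 5, 0]
After 9 (reverse(2, 4)): [1, 3, 5, 4, 2, 0]
After 10 (swap(2, 5)): [1, 3, 0, 4, 2, 5]
After 11 (reverse(0, 4)): [2, 4, 0, 3, 1, 5]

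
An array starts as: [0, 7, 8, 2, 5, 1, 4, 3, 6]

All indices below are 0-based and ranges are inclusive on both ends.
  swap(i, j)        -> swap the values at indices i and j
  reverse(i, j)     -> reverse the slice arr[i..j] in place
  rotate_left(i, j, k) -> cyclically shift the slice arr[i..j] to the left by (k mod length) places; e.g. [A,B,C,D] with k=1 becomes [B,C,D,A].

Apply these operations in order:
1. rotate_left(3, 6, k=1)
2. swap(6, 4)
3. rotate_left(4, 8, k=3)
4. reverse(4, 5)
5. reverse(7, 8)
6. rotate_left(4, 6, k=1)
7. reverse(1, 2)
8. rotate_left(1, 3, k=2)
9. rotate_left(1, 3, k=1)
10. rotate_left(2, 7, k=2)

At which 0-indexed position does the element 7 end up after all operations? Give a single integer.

Answer: 6

Derivation:
After 1 (rotate_left(3, 6, k=1)): [0, 7, 8, 5, 1, 4, 2, 3, 6]
After 2 (swap(6, 4)): [0, 7, 8, 5, 2, 4, 1, 3, 6]
After 3 (rotate_left(4, 8, k=3)): [0, 7, 8, 5, 3, 6, 2, 4, 1]
After 4 (reverse(4, 5)): [0, 7, 8, 5, 6, 3, 2, 4, 1]
After 5 (reverse(7, 8)): [0, 7, 8, 5, 6, 3, 2, 1, 4]
After 6 (rotate_left(4, 6, k=1)): [0, 7, 8, 5, 3, 2, 6, 1, 4]
After 7 (reverse(1, 2)): [0, 8, 7, 5, 3, 2, 6, 1, 4]
After 8 (rotate_left(1, 3, k=2)): [0, 5, 8, 7, 3, 2, 6, 1, 4]
After 9 (rotate_left(1, 3, k=1)): [0, 8, 7, 5, 3, 2, 6, 1, 4]
After 10 (rotate_left(2, 7, k=2)): [0, 8, 3, 2, 6, 1, 7, 5, 4]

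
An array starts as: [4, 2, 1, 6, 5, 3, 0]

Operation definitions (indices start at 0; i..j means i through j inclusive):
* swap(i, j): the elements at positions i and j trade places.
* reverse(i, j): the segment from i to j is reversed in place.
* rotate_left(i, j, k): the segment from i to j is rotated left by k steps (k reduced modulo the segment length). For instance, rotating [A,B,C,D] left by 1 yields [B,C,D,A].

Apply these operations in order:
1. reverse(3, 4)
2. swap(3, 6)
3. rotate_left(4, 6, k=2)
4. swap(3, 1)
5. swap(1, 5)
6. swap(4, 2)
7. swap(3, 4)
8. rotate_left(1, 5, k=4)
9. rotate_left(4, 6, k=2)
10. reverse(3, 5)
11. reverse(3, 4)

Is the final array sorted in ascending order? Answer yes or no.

After 1 (reverse(3, 4)): [4, 2, 1, 5, 6, 3, 0]
After 2 (swap(3, 6)): [4, 2, 1, 0, 6, 3, 5]
After 3 (rotate_left(4, 6, k=2)): [4, 2, 1, 0, 5, 6, 3]
After 4 (swap(3, 1)): [4, 0, 1, 2, 5, 6, 3]
After 5 (swap(1, 5)): [4, 6, 1, 2, 5, 0, 3]
After 6 (swap(4, 2)): [4, 6, 5, 2, 1, 0, 3]
After 7 (swap(3, 4)): [4, 6, 5, 1, 2, 0, 3]
After 8 (rotate_left(1, 5, k=4)): [4, 0, 6, 5, 1, 2, 3]
After 9 (rotate_left(4, 6, k=2)): [4, 0, 6, 5, 3, 1, 2]
After 10 (reverse(3, 5)): [4, 0, 6, 1, 3, 5, 2]
After 11 (reverse(3, 4)): [4, 0, 6, 3, 1, 5, 2]

Answer: no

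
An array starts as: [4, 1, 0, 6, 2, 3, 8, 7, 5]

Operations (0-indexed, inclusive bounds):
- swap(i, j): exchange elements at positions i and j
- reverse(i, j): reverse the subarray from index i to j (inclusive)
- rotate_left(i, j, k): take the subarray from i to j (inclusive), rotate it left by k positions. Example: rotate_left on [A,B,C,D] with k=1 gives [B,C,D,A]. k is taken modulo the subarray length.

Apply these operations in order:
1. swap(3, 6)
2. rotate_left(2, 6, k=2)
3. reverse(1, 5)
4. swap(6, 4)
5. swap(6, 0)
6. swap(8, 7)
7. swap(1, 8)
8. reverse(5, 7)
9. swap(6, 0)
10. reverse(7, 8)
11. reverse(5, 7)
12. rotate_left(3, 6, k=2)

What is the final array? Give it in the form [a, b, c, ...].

After 1 (swap(3, 6)): [4, 1, 0, 8, 2, 3, 6, 7, 5]
After 2 (rotate_left(2, 6, k=2)): [4, 1, 2, 3, 6, 0, 8, 7, 5]
After 3 (reverse(1, 5)): [4, 0, 6, 3, 2, 1, 8, 7, 5]
After 4 (swap(6, 4)): [4, 0, 6, 3, 8, 1, 2, 7, 5]
After 5 (swap(6, 0)): [2, 0, 6, 3, 8, 1, 4, 7, 5]
After 6 (swap(8, 7)): [2, 0, 6, 3, 8, 1, 4, 5, 7]
After 7 (swap(1, 8)): [2, 7, 6, 3, 8, 1, 4, 5, 0]
After 8 (reverse(5, 7)): [2, 7, 6, 3, 8, 5, 4, 1, 0]
After 9 (swap(6, 0)): [4, 7, 6, 3, 8, 5, 2, 1, 0]
After 10 (reverse(7, 8)): [4, 7, 6, 3, 8, 5, 2, 0, 1]
After 11 (reverse(5, 7)): [4, 7, 6, 3, 8, 0, 2, 5, 1]
After 12 (rotate_left(3, 6, k=2)): [4, 7, 6, 0, 2, 3, 8, 5, 1]

Answer: [4, 7, 6, 0, 2, 3, 8, 5, 1]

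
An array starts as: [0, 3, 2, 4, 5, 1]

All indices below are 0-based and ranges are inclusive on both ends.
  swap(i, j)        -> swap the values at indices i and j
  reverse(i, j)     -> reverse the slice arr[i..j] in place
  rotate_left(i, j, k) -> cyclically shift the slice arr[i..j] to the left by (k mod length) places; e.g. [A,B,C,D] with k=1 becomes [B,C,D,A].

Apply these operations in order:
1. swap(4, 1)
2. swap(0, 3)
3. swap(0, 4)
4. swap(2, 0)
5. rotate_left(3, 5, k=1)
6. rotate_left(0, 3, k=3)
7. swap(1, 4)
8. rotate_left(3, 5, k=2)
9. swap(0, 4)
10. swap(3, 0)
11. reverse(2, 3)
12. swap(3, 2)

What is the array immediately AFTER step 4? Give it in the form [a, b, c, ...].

After 1 (swap(4, 1)): [0, 5, 2, 4, 3, 1]
After 2 (swap(0, 3)): [4, 5, 2, 0, 3, 1]
After 3 (swap(0, 4)): [3, 5, 2, 0, 4, 1]
After 4 (swap(2, 0)): [2, 5, 3, 0, 4, 1]

Answer: [2, 5, 3, 0, 4, 1]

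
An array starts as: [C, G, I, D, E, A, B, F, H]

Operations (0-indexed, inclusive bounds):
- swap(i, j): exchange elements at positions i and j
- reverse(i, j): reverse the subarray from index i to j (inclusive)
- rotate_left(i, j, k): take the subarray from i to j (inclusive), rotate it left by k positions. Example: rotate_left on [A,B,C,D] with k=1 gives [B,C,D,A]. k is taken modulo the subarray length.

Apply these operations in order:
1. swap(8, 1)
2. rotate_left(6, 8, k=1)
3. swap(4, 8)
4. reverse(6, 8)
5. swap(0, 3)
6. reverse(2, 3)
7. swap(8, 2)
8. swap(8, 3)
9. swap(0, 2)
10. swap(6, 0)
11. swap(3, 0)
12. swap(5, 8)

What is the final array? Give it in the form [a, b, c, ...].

Answer: [C, H, D, E, B, I, F, G, A]

Derivation:
After 1 (swap(8, 1)): [C, H, I, D, E, A, B, F, G]
After 2 (rotate_left(6, 8, k=1)): [C, H, I, D, E, A, F, G, B]
After 3 (swap(4, 8)): [C, H, I, D, B, A, F, G, E]
After 4 (reverse(6, 8)): [C, H, I, D, B, A, E, G, F]
After 5 (swap(0, 3)): [D, H, I, C, B, A, E, G, F]
After 6 (reverse(2, 3)): [D, H, C, I, B, A, E, G, F]
After 7 (swap(8, 2)): [D, H, F, I, B, A, E, G, C]
After 8 (swap(8, 3)): [D, H, F, C, B, A, E, G, I]
After 9 (swap(0, 2)): [F, H, D, C, B, A, E, G, I]
After 10 (swap(6, 0)): [E, H, D, C, B, A, F, G, I]
After 11 (swap(3, 0)): [C, H, D, E, B, A, F, G, I]
After 12 (swap(5, 8)): [C, H, D, E, B, I, F, G, A]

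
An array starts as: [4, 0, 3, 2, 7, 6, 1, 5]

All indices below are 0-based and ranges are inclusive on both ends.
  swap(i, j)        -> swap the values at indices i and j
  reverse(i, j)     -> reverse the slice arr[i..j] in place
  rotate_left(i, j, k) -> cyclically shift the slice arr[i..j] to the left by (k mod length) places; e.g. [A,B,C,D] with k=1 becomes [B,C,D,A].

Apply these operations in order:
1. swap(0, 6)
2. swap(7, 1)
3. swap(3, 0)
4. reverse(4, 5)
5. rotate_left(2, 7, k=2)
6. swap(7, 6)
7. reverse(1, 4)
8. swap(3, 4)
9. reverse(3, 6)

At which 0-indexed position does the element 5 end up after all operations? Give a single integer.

Answer: 6

Derivation:
After 1 (swap(0, 6)): [1, 0, 3, 2, 7, 6, 4, 5]
After 2 (swap(7, 1)): [1, 5, 3, 2, 7, 6, 4, 0]
After 3 (swap(3, 0)): [2, 5, 3, 1, 7, 6, 4, 0]
After 4 (reverse(4, 5)): [2, 5, 3, 1, 6, 7, 4, 0]
After 5 (rotate_left(2, 7, k=2)): [2, 5, 6, 7, 4, 0, 3, 1]
After 6 (swap(7, 6)): [2, 5, 6, 7, 4, 0, 1, 3]
After 7 (reverse(1, 4)): [2, 4, 7, 6, 5, 0, 1, 3]
After 8 (swap(3, 4)): [2, 4, 7, 5, 6, 0, 1, 3]
After 9 (reverse(3, 6)): [2, 4, 7, 1, 0, 6, 5, 3]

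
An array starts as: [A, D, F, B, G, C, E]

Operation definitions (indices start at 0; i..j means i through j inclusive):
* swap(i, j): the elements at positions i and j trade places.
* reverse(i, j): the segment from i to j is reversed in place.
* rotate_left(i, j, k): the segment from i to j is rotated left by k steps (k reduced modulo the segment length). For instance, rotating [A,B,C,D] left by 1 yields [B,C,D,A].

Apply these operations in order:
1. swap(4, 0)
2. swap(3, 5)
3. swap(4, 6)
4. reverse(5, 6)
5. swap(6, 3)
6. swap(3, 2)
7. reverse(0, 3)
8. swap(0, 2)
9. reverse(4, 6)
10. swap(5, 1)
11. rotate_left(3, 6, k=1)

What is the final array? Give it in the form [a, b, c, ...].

Answer: [D, A, F, C, B, E, G]

Derivation:
After 1 (swap(4, 0)): [G, D, F, B, A, C, E]
After 2 (swap(3, 5)): [G, D, F, C, A, B, E]
After 3 (swap(4, 6)): [G, D, F, C, E, B, A]
After 4 (reverse(5, 6)): [G, D, F, C, E, A, B]
After 5 (swap(6, 3)): [G, D, F, B, E, A, C]
After 6 (swap(3, 2)): [G, D, B, F, E, A, C]
After 7 (reverse(0, 3)): [F, B, D, G, E, A, C]
After 8 (swap(0, 2)): [D, B, F, G, E, A, C]
After 9 (reverse(4, 6)): [D, B, F, G, C, A, E]
After 10 (swap(5, 1)): [D, A, F, G, C, B, E]
After 11 (rotate_left(3, 6, k=1)): [D, A, F, C, B, E, G]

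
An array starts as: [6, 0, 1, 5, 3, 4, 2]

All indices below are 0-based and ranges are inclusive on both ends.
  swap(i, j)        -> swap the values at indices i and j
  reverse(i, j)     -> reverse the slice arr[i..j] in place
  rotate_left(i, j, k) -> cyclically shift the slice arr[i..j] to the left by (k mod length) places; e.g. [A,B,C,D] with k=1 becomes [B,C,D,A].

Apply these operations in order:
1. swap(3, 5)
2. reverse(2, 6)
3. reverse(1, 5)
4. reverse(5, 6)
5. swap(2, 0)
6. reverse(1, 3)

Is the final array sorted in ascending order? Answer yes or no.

After 1 (swap(3, 5)): [6, 0, 1, 4, 3, 5, 2]
After 2 (reverse(2, 6)): [6, 0, 2, 5, 3, 4, 1]
After 3 (reverse(1, 5)): [6, 4, 3, 5, 2, 0, 1]
After 4 (reverse(5, 6)): [6, 4, 3, 5, 2, 1, 0]
After 5 (swap(2, 0)): [3, 4, 6, 5, 2, 1, 0]
After 6 (reverse(1, 3)): [3, 5, 6, 4, 2, 1, 0]

Answer: no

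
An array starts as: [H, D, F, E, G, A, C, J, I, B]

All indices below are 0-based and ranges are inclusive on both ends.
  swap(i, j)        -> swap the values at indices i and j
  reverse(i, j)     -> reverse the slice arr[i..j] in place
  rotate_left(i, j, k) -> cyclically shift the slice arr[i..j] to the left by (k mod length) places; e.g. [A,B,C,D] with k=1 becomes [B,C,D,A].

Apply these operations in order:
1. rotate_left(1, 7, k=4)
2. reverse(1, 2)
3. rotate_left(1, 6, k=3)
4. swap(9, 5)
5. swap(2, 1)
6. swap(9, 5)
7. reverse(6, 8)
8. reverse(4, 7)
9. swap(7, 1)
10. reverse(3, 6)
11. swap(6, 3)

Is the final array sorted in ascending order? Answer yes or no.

After 1 (rotate_left(1, 7, k=4)): [H, A, C, J, D, F, E, G, I, B]
After 2 (reverse(1, 2)): [H, C, A, J, D, F, E, G, I, B]
After 3 (rotate_left(1, 6, k=3)): [H, D, F, E, C, A, J, G, I, B]
After 4 (swap(9, 5)): [H, D, F, E, C, B, J, G, I, A]
After 5 (swap(2, 1)): [H, F, D, E, C, B, J, G, I, A]
After 6 (swap(9, 5)): [H, F, D, E, C, A, J, G, I, B]
After 7 (reverse(6, 8)): [H, F, D, E, C, A, I, G, J, B]
After 8 (reverse(4, 7)): [H, F, D, E, G, I, A, C, J, B]
After 9 (swap(7, 1)): [H, C, D, E, G, I, A, F, J, B]
After 10 (reverse(3, 6)): [H, C, D, A, I, G, E, F, J, B]
After 11 (swap(6, 3)): [H, C, D, E, I, G, A, F, J, B]

Answer: no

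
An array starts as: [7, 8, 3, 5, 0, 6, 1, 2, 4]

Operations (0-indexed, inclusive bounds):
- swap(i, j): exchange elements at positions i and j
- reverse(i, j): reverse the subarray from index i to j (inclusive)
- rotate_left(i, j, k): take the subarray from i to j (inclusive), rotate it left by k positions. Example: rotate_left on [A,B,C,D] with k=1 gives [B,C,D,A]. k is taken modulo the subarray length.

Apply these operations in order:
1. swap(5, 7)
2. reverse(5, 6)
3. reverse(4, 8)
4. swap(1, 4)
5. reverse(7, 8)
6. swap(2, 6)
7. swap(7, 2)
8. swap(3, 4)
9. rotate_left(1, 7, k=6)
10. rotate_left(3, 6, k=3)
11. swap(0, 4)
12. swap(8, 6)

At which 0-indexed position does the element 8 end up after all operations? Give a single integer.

After 1 (swap(5, 7)): [7, 8, 3, 5, 0, 2, 1, 6, 4]
After 2 (reverse(5, 6)): [7, 8, 3, 5, 0, 1, 2, 6, 4]
After 3 (reverse(4, 8)): [7, 8, 3, 5, 4, 6, 2, 1, 0]
After 4 (swap(1, 4)): [7, 4, 3, 5, 8, 6, 2, 1, 0]
After 5 (reverse(7, 8)): [7, 4, 3, 5, 8, 6, 2, 0, 1]
After 6 (swap(2, 6)): [7, 4, 2, 5, 8, 6, 3, 0, 1]
After 7 (swap(7, 2)): [7, 4, 0, 5, 8, 6, 3, 2, 1]
After 8 (swap(3, 4)): [7, 4, 0, 8, 5, 6, 3, 2, 1]
After 9 (rotate_left(1, 7, k=6)): [7, 2, 4, 0, 8, 5, 6, 3, 1]
After 10 (rotate_left(3, 6, k=3)): [7, 2, 4, 6, 0, 8, 5, 3, 1]
After 11 (swap(0, 4)): [0, 2, 4, 6, 7, 8, 5, 3, 1]
After 12 (swap(8, 6)): [0, 2, 4, 6, 7, 8, 1, 3, 5]

Answer: 5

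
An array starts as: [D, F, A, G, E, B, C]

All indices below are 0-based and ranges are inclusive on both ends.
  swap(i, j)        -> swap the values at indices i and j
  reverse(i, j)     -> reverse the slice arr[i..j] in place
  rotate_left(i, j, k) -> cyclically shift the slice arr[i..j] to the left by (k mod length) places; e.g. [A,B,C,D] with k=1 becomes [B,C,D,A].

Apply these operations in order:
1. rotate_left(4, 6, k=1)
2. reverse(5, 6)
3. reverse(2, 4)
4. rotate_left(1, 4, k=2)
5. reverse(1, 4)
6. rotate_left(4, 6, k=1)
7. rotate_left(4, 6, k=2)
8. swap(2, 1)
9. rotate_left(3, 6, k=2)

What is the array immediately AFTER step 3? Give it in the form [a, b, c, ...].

Answer: [D, F, B, G, A, E, C]

Derivation:
After 1 (rotate_left(4, 6, k=1)): [D, F, A, G, B, C, E]
After 2 (reverse(5, 6)): [D, F, A, G, B, E, C]
After 3 (reverse(2, 4)): [D, F, B, G, A, E, C]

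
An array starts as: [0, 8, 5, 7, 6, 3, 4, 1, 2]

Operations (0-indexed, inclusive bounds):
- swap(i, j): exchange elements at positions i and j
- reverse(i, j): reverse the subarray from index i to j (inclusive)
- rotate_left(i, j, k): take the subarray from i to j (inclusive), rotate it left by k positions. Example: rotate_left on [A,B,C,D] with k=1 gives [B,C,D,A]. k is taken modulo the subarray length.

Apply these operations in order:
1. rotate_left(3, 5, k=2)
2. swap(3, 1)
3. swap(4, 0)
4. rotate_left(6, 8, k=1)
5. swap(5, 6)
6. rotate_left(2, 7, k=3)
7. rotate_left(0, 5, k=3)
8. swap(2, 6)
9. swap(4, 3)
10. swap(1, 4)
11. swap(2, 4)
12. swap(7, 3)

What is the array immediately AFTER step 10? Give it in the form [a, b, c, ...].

After 1 (rotate_left(3, 5, k=2)): [0, 8, 5, 3, 7, 6, 4, 1, 2]
After 2 (swap(3, 1)): [0, 3, 5, 8, 7, 6, 4, 1, 2]
After 3 (swap(4, 0)): [7, 3, 5, 8, 0, 6, 4, 1, 2]
After 4 (rotate_left(6, 8, k=1)): [7, 3, 5, 8, 0, 6, 1, 2, 4]
After 5 (swap(5, 6)): [7, 3, 5, 8, 0, 1, 6, 2, 4]
After 6 (rotate_left(2, 7, k=3)): [7, 3, 1, 6, 2, 5, 8, 0, 4]
After 7 (rotate_left(0, 5, k=3)): [6, 2, 5, 7, 3, 1, 8, 0, 4]
After 8 (swap(2, 6)): [6, 2, 8, 7, 3, 1, 5, 0, 4]
After 9 (swap(4, 3)): [6, 2, 8, 3, 7, 1, 5, 0, 4]
After 10 (swap(1, 4)): [6, 7, 8, 3, 2, 1, 5, 0, 4]

Answer: [6, 7, 8, 3, 2, 1, 5, 0, 4]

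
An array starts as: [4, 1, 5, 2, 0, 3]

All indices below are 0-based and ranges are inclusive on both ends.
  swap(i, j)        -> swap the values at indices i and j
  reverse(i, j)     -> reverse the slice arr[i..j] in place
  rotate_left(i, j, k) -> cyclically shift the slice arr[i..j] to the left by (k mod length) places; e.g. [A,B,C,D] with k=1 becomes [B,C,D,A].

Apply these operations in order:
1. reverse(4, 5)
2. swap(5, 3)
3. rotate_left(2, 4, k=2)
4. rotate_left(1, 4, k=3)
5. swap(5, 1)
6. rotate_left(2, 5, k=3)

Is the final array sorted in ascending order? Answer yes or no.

Answer: no

Derivation:
After 1 (reverse(4, 5)): [4, 1, 5, 2, 3, 0]
After 2 (swap(5, 3)): [4, 1, 5, 0, 3, 2]
After 3 (rotate_left(2, 4, k=2)): [4, 1, 3, 5, 0, 2]
After 4 (rotate_left(1, 4, k=3)): [4, 0, 1, 3, 5, 2]
After 5 (swap(5, 1)): [4, 2, 1, 3, 5, 0]
After 6 (rotate_left(2, 5, k=3)): [4, 2, 0, 1, 3, 5]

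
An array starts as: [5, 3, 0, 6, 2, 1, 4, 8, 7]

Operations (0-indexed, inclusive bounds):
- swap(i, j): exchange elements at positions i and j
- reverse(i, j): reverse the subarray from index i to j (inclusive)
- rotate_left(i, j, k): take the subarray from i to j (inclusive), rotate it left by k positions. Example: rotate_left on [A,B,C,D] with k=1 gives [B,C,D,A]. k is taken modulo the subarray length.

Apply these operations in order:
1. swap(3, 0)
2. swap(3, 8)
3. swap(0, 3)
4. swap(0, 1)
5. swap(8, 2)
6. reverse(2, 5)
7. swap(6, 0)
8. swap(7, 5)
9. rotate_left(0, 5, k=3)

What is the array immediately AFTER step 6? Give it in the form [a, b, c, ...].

Answer: [3, 7, 1, 2, 6, 5, 4, 8, 0]

Derivation:
After 1 (swap(3, 0)): [6, 3, 0, 5, 2, 1, 4, 8, 7]
After 2 (swap(3, 8)): [6, 3, 0, 7, 2, 1, 4, 8, 5]
After 3 (swap(0, 3)): [7, 3, 0, 6, 2, 1, 4, 8, 5]
After 4 (swap(0, 1)): [3, 7, 0, 6, 2, 1, 4, 8, 5]
After 5 (swap(8, 2)): [3, 7, 5, 6, 2, 1, 4, 8, 0]
After 6 (reverse(2, 5)): [3, 7, 1, 2, 6, 5, 4, 8, 0]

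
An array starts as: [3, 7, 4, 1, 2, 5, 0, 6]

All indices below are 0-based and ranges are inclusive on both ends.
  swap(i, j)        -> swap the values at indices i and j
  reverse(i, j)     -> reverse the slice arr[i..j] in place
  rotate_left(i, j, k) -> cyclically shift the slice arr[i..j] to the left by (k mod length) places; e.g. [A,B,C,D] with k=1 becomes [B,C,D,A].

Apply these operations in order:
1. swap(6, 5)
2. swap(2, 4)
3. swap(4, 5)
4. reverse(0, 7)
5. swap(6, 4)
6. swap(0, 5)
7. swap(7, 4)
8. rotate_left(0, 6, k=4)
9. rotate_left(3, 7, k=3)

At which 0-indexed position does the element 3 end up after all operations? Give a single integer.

After 1 (swap(6, 5)): [3, 7, 4, 1, 2, 0, 5, 6]
After 2 (swap(2, 4)): [3, 7, 2, 1, 4, 0, 5, 6]
After 3 (swap(4, 5)): [3, 7, 2, 1, 0, 4, 5, 6]
After 4 (reverse(0, 7)): [6, 5, 4, 0, 1, 2, 7, 3]
After 5 (swap(6, 4)): [6, 5, 4, 0, 7, 2, 1, 3]
After 6 (swap(0, 5)): [2, 5, 4, 0, 7, 6, 1, 3]
After 7 (swap(7, 4)): [2, 5, 4, 0, 3, 6, 1, 7]
After 8 (rotate_left(0, 6, k=4)): [3, 6, 1, 2, 5, 4, 0, 7]
After 9 (rotate_left(3, 7, k=3)): [3, 6, 1, 0, 7, 2, 5, 4]

Answer: 0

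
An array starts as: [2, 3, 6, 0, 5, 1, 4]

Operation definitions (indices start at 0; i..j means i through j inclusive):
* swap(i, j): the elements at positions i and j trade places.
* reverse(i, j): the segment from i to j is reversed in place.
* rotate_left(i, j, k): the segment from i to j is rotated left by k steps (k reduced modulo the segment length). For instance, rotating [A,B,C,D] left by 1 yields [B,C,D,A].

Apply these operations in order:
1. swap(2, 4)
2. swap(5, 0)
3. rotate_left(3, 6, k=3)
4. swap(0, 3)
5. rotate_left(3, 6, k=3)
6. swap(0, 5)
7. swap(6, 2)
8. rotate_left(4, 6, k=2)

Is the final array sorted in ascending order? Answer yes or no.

Answer: no

Derivation:
After 1 (swap(2, 4)): [2, 3, 5, 0, 6, 1, 4]
After 2 (swap(5, 0)): [1, 3, 5, 0, 6, 2, 4]
After 3 (rotate_left(3, 6, k=3)): [1, 3, 5, 4, 0, 6, 2]
After 4 (swap(0, 3)): [4, 3, 5, 1, 0, 6, 2]
After 5 (rotate_left(3, 6, k=3)): [4, 3, 5, 2, 1, 0, 6]
After 6 (swap(0, 5)): [0, 3, 5, 2, 1, 4, 6]
After 7 (swap(6, 2)): [0, 3, 6, 2, 1, 4, 5]
After 8 (rotate_left(4, 6, k=2)): [0, 3, 6, 2, 5, 1, 4]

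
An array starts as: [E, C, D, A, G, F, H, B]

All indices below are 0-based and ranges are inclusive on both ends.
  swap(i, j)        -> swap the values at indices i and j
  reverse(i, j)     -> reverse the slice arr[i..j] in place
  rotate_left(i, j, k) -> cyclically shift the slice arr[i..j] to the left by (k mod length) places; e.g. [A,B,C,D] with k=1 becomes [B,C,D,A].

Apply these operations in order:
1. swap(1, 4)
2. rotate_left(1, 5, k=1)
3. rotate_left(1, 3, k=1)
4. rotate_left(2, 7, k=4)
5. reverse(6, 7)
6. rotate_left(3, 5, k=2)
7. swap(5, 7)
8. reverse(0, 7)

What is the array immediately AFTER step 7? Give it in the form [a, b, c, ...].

After 1 (swap(1, 4)): [E, G, D, A, C, F, H, B]
After 2 (rotate_left(1, 5, k=1)): [E, D, A, C, F, G, H, B]
After 3 (rotate_left(1, 3, k=1)): [E, A, C, D, F, G, H, B]
After 4 (rotate_left(2, 7, k=4)): [E, A, H, B, C, D, F, G]
After 5 (reverse(6, 7)): [E, A, H, B, C, D, G, F]
After 6 (rotate_left(3, 5, k=2)): [E, A, H, D, B, C, G, F]
After 7 (swap(5, 7)): [E, A, H, D, B, F, G, C]

Answer: [E, A, H, D, B, F, G, C]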